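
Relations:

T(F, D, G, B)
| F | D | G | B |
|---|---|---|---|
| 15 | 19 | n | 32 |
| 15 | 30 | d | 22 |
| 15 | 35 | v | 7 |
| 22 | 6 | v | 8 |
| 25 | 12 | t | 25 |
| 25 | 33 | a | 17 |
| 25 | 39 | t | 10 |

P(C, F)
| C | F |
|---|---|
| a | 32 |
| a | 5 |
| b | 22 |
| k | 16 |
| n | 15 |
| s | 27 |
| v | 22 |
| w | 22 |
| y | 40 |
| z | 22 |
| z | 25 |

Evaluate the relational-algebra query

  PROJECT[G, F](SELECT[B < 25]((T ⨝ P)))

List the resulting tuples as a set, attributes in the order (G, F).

{(a, 25), (d, 15), (t, 25), (v, 15), (v, 22)}

Joining T and P on F yields {(15, 19, n, 32, n), (15, 30, d, 22, n), (15, 35, v, 7, n), (22, 6, v, 8, b), (22, 6, v, 8, v), (22, 6, v, 8, w), (22, 6, v, 8, z), (25, 12, t, 25, z), (25, 33, a, 17, z), (25, 39, t, 10, z)}.
σ[B < 25]: keep tuples satisfying B < 25 → {(15, 30, d, 22, n), (15, 35, v, 7, n), (22, 6, v, 8, b), (22, 6, v, 8, v), (22, 6, v, 8, w), (22, 6, v, 8, z), (25, 33, a, 17, z), (25, 39, t, 10, z)}
π[G, F]: project onto (G, F) (3 duplicate(s) eliminated) → {(a, 25), (d, 15), (t, 25), (v, 15), (v, 22)}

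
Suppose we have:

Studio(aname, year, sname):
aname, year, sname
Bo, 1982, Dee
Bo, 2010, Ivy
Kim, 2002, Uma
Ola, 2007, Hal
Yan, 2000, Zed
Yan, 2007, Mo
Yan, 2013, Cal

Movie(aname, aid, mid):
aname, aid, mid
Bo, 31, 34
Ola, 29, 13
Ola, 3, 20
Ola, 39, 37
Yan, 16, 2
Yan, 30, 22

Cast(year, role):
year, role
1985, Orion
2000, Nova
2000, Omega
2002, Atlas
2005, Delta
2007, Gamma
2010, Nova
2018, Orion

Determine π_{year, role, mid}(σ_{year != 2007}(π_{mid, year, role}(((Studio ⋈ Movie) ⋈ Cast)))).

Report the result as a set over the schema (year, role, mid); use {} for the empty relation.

{(2000, Nova, 2), (2000, Nova, 22), (2000, Omega, 2), (2000, Omega, 22), (2010, Nova, 34)}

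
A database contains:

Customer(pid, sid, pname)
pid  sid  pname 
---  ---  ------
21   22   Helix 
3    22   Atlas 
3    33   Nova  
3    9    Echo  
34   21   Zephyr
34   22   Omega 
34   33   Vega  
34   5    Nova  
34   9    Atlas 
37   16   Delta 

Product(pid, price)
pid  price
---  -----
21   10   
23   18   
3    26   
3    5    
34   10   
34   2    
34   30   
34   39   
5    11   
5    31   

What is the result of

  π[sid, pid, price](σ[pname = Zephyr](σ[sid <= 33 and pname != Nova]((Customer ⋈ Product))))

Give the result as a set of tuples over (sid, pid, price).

{(21, 34, 10), (21, 34, 2), (21, 34, 30), (21, 34, 39)}

Joining Customer and Product on pid yields {(21, 22, Helix, 10), (3, 22, Atlas, 26), (3, 22, Atlas, 5), (3, 33, Nova, 26), (3, 33, Nova, 5), (3, 9, Echo, 26), (3, 9, Echo, 5), (34, 21, Zephyr, 10), (34, 21, Zephyr, 2), (34, 21, Zephyr, 30), (34, 21, Zephyr, 39), (34, 22, Omega, 10), (34, 22, Omega, 2), (34, 22, Omega, 30), (34, 22, Omega, 39), (34, 33, Vega, 10), (34, 33, Vega, 2), (34, 33, Vega, 30), (34, 33, Vega, 39), (34, 5, Nova, 10), (34, 5, Nova, 2), (34, 5, Nova, 30), (34, 5, Nova, 39), (34, 9, Atlas, 10), (34, 9, Atlas, 2), (34, 9, Atlas, 30), (34, 9, Atlas, 39)}.
σ[sid <= 33 and pname != Nova]: keep tuples satisfying sid <= 33 and pname != Nova → {(21, 22, Helix, 10), (3, 22, Atlas, 26), (3, 22, Atlas, 5), (3, 9, Echo, 26), (3, 9, Echo, 5), (34, 21, Zephyr, 10), (34, 21, Zephyr, 2), (34, 21, Zephyr, 30), (34, 21, Zephyr, 39), (34, 22, Omega, 10), (34, 22, Omega, 2), (34, 22, Omega, 30), (34, 22, Omega, 39), (34, 33, Vega, 10), (34, 33, Vega, 2), (34, 33, Vega, 30), (34, 33, Vega, 39), (34, 9, Atlas, 10), (34, 9, Atlas, 2), (34, 9, Atlas, 30), (34, 9, Atlas, 39)}
σ[pname = Zephyr]: keep tuples satisfying pname = Zephyr → {(34, 21, Zephyr, 10), (34, 21, Zephyr, 2), (34, 21, Zephyr, 30), (34, 21, Zephyr, 39)}
π_{sid, pid, price} gives {(21, 34, 10), (21, 34, 2), (21, 34, 30), (21, 34, 39)}.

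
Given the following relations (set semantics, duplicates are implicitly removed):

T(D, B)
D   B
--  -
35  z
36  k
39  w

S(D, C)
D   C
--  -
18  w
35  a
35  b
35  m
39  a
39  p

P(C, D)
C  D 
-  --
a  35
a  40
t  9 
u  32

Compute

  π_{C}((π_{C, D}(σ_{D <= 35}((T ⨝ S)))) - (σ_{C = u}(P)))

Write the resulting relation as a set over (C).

Natural join on D: {(35, z, a), (35, z, b), (35, z, m), (39, w, a), (39, w, p)}
σ[D <= 35]: keep tuples satisfying D <= 35 → {(35, z, a), (35, z, b), (35, z, m)}
π_{C, D} gives {(a, 35), (b, 35), (m, 35)}.
σ[C = u]: keep tuples satisfying C = u → {(u, 32)}
Taking the difference: {(a, 35), (b, 35), (m, 35)}
π_{C} gives {a, b, m}.

{a, b, m}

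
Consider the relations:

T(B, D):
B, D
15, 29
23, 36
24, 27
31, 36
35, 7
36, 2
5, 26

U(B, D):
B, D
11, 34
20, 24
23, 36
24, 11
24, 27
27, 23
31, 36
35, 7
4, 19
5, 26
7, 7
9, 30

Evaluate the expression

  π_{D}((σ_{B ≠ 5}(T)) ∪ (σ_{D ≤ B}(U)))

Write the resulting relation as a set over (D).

{11, 2, 23, 27, 29, 36, 7}

Apply σ_{B ≠ 5}; surviving tuples: {(15, 29), (23, 36), (24, 27), (31, 36), (35, 7), (36, 2)}
Apply σ_{D ≤ B}; surviving tuples: {(24, 11), (27, 23), (35, 7), (7, 7)}
Taking the union: {(15, 29), (23, 36), (24, 11), (24, 27), (27, 23), (31, 36), (35, 7), (36, 2), (7, 7)}
π[D]: project onto (D) (2 duplicate(s) eliminated) → {11, 2, 23, 27, 29, 36, 7}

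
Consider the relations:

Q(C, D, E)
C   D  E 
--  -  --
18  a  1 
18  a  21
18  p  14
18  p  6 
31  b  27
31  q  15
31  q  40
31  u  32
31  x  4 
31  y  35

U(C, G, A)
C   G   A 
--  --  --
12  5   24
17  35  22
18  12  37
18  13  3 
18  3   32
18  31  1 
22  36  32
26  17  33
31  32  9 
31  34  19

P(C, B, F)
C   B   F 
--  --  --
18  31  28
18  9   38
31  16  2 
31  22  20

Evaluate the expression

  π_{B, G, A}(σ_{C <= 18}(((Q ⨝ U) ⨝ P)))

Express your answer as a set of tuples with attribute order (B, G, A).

Q ⋈ U (natural join on C): {(18, a, 1, 12, 37), (18, a, 1, 13, 3), (18, a, 1, 3, 32), (18, a, 1, 31, 1), (18, a, 21, 12, 37), (18, a, 21, 13, 3), (18, a, 21, 3, 32), (18, a, 21, 31, 1), (18, p, 14, 12, 37), (18, p, 14, 13, 3), (18, p, 14, 3, 32), (18, p, 14, 31, 1), (18, p, 6, 12, 37), (18, p, 6, 13, 3), (18, p, 6, 3, 32), (18, p, 6, 31, 1), (31, b, 27, 32, 9), (31, b, 27, 34, 19), (31, q, 15, 32, 9), (31, q, 15, 34, 19), (31, q, 40, 32, 9), (31, q, 40, 34, 19), (31, u, 32, 32, 9), (31, u, 32, 34, 19), (31, x, 4, 32, 9), (31, x, 4, 34, 19), (31, y, 35, 32, 9), (31, y, 35, 34, 19)}
(Q ⨝ U) ⋈ P (natural join on C): {(18, a, 1, 12, 37, 31, 28), (18, a, 1, 12, 37, 9, 38), (18, a, 1, 13, 3, 31, 28), (18, a, 1, 13, 3, 9, 38), (18, a, 1, 3, 32, 31, 28), (18, a, 1, 3, 32, 9, 38), (18, a, 1, 31, 1, 31, 28), (18, a, 1, 31, 1, 9, 38), (18, a, 21, 12, 37, 31, 28), (18, a, 21, 12, 37, 9, 38), (18, a, 21, 13, 3, 31, 28), (18, a, 21, 13, 3, 9, 38), (18, a, 21, 3, 32, 31, 28), (18, a, 21, 3, 32, 9, 38), (18, a, 21, 31, 1, 31, 28), (18, a, 21, 31, 1, 9, 38), (18, p, 14, 12, 37, 31, 28), (18, p, 14, 12, 37, 9, 38), (18, p, 14, 13, 3, 31, 28), (18, p, 14, 13, 3, 9, 38), (18, p, 14, 3, 32, 31, 28), (18, p, 14, 3, 32, 9, 38), (18, p, 14, 31, 1, 31, 28), (18, p, 14, 31, 1, 9, 38), (18, p, 6, 12, 37, 31, 28), (18, p, 6, 12, 37, 9, 38), (18, p, 6, 13, 3, 31, 28), (18, p, 6, 13, 3, 9, 38), (18, p, 6, 3, 32, 31, 28), (18, p, 6, 3, 32, 9, 38), (18, p, 6, 31, 1, 31, 28), (18, p, 6, 31, 1, 9, 38), (31, b, 27, 32, 9, 16, 2), (31, b, 27, 32, 9, 22, 20), (31, b, 27, 34, 19, 16, 2), (31, b, 27, 34, 19, 22, 20), (31, q, 15, 32, 9, 16, 2), (31, q, 15, 32, 9, 22, 20), (31, q, 15, 34, 19, 16, 2), (31, q, 15, 34, 19, 22, 20), (31, q, 40, 32, 9, 16, 2), (31, q, 40, 32, 9, 22, 20), (31, q, 40, 34, 19, 16, 2), (31, q, 40, 34, 19, 22, 20), (31, u, 32, 32, 9, 16, 2), (31, u, 32, 32, 9, 22, 20), (31, u, 32, 34, 19, 16, 2), (31, u, 32, 34, 19, 22, 20), (31, x, 4, 32, 9, 16, 2), (31, x, 4, 32, 9, 22, 20), (31, x, 4, 34, 19, 16, 2), (31, x, 4, 34, 19, 22, 20), (31, y, 35, 32, 9, 16, 2), (31, y, 35, 32, 9, 22, 20), (31, y, 35, 34, 19, 16, 2), (31, y, 35, 34, 19, 22, 20)}
Filtering on C <= 18 leaves {(18, a, 1, 12, 37, 31, 28), (18, a, 1, 12, 37, 9, 38), (18, a, 1, 13, 3, 31, 28), (18, a, 1, 13, 3, 9, 38), (18, a, 1, 3, 32, 31, 28), (18, a, 1, 3, 32, 9, 38), (18, a, 1, 31, 1, 31, 28), (18, a, 1, 31, 1, 9, 38), (18, a, 21, 12, 37, 31, 28), (18, a, 21, 12, 37, 9, 38), (18, a, 21, 13, 3, 31, 28), (18, a, 21, 13, 3, 9, 38), (18, a, 21, 3, 32, 31, 28), (18, a, 21, 3, 32, 9, 38), (18, a, 21, 31, 1, 31, 28), (18, a, 21, 31, 1, 9, 38), (18, p, 14, 12, 37, 31, 28), (18, p, 14, 12, 37, 9, 38), (18, p, 14, 13, 3, 31, 28), (18, p, 14, 13, 3, 9, 38), (18, p, 14, 3, 32, 31, 28), (18, p, 14, 3, 32, 9, 38), (18, p, 14, 31, 1, 31, 28), (18, p, 14, 31, 1, 9, 38), (18, p, 6, 12, 37, 31, 28), (18, p, 6, 12, 37, 9, 38), (18, p, 6, 13, 3, 31, 28), (18, p, 6, 13, 3, 9, 38), (18, p, 6, 3, 32, 31, 28), (18, p, 6, 3, 32, 9, 38), (18, p, 6, 31, 1, 31, 28), (18, p, 6, 31, 1, 9, 38)}.
Keep only column(s) B, G, A (24 duplicate(s) eliminated): {(31, 12, 37), (31, 13, 3), (31, 3, 32), (31, 31, 1), (9, 12, 37), (9, 13, 3), (9, 3, 32), (9, 31, 1)}

{(31, 12, 37), (31, 13, 3), (31, 3, 32), (31, 31, 1), (9, 12, 37), (9, 13, 3), (9, 3, 32), (9, 31, 1)}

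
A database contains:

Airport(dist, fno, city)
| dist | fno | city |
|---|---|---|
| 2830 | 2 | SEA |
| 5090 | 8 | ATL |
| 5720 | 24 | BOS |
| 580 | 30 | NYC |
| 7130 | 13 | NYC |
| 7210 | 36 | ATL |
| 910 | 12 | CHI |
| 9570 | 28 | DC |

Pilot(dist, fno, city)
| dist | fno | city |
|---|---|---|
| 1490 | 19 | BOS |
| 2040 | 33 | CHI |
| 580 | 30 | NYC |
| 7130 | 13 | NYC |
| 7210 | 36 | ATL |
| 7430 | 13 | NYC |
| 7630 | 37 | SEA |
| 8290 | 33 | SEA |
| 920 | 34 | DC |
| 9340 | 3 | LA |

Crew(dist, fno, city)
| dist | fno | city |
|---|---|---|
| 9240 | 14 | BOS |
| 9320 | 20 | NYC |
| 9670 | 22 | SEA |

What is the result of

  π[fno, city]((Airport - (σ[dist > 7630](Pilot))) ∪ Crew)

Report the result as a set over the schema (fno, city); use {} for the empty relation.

{(12, CHI), (13, NYC), (14, BOS), (2, SEA), (20, NYC), (22, SEA), (24, BOS), (28, DC), (30, NYC), (36, ATL), (8, ATL)}

Apply σ_{dist > 7630}; surviving tuples: {(8290, 33, SEA), (9340, 3, LA)}
Taking the difference: {(2830, 2, SEA), (5090, 8, ATL), (5720, 24, BOS), (580, 30, NYC), (7130, 13, NYC), (7210, 36, ATL), (910, 12, CHI), (9570, 28, DC)}
Taking the union: {(2830, 2, SEA), (5090, 8, ATL), (5720, 24, BOS), (580, 30, NYC), (7130, 13, NYC), (7210, 36, ATL), (910, 12, CHI), (9240, 14, BOS), (9320, 20, NYC), (9570, 28, DC), (9670, 22, SEA)}
Projecting to fno, city: {(12, CHI), (13, NYC), (14, BOS), (2, SEA), (20, NYC), (22, SEA), (24, BOS), (28, DC), (30, NYC), (36, ATL), (8, ATL)}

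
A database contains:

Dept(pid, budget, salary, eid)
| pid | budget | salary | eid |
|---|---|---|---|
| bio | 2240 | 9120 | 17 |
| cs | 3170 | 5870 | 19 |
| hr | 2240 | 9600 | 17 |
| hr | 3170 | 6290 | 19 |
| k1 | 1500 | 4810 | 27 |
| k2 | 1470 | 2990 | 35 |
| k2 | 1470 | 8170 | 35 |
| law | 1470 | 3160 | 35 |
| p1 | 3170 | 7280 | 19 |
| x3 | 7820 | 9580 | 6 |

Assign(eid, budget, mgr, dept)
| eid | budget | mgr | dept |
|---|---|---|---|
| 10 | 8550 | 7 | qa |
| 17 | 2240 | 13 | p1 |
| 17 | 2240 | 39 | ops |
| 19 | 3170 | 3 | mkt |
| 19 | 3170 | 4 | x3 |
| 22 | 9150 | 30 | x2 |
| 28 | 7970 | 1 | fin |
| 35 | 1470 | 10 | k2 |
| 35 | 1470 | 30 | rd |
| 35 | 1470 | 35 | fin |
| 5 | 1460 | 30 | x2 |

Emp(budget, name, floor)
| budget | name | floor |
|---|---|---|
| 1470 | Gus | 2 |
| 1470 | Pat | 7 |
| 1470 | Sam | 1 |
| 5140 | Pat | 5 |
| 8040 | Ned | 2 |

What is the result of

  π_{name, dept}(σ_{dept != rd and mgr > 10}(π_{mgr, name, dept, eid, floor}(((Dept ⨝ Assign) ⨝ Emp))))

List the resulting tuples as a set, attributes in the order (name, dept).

{(Gus, fin), (Pat, fin), (Sam, fin)}

Dept ⋈ Assign (natural join on budget, eid): {(bio, 2240, 9120, 17, 13, p1), (bio, 2240, 9120, 17, 39, ops), (cs, 3170, 5870, 19, 3, mkt), (cs, 3170, 5870, 19, 4, x3), (hr, 2240, 9600, 17, 13, p1), (hr, 2240, 9600, 17, 39, ops), (hr, 3170, 6290, 19, 3, mkt), (hr, 3170, 6290, 19, 4, x3), (k2, 1470, 2990, 35, 10, k2), (k2, 1470, 2990, 35, 30, rd), (k2, 1470, 2990, 35, 35, fin), (k2, 1470, 8170, 35, 10, k2), (k2, 1470, 8170, 35, 30, rd), (k2, 1470, 8170, 35, 35, fin), (law, 1470, 3160, 35, 10, k2), (law, 1470, 3160, 35, 30, rd), (law, 1470, 3160, 35, 35, fin), (p1, 3170, 7280, 19, 3, mkt), (p1, 3170, 7280, 19, 4, x3)}
(Dept ⨝ Assign) ⋈ Emp (natural join on budget): {(k2, 1470, 2990, 35, 10, k2, Gus, 2), (k2, 1470, 2990, 35, 10, k2, Pat, 7), (k2, 1470, 2990, 35, 10, k2, Sam, 1), (k2, 1470, 2990, 35, 30, rd, Gus, 2), (k2, 1470, 2990, 35, 30, rd, Pat, 7), (k2, 1470, 2990, 35, 30, rd, Sam, 1), (k2, 1470, 2990, 35, 35, fin, Gus, 2), (k2, 1470, 2990, 35, 35, fin, Pat, 7), (k2, 1470, 2990, 35, 35, fin, Sam, 1), (k2, 1470, 8170, 35, 10, k2, Gus, 2), (k2, 1470, 8170, 35, 10, k2, Pat, 7), (k2, 1470, 8170, 35, 10, k2, Sam, 1), (k2, 1470, 8170, 35, 30, rd, Gus, 2), (k2, 1470, 8170, 35, 30, rd, Pat, 7), (k2, 1470, 8170, 35, 30, rd, Sam, 1), (k2, 1470, 8170, 35, 35, fin, Gus, 2), (k2, 1470, 8170, 35, 35, fin, Pat, 7), (k2, 1470, 8170, 35, 35, fin, Sam, 1), (law, 1470, 3160, 35, 10, k2, Gus, 2), (law, 1470, 3160, 35, 10, k2, Pat, 7), (law, 1470, 3160, 35, 10, k2, Sam, 1), (law, 1470, 3160, 35, 30, rd, Gus, 2), (law, 1470, 3160, 35, 30, rd, Pat, 7), (law, 1470, 3160, 35, 30, rd, Sam, 1), (law, 1470, 3160, 35, 35, fin, Gus, 2), (law, 1470, 3160, 35, 35, fin, Pat, 7), (law, 1470, 3160, 35, 35, fin, Sam, 1)}
Projecting to mgr, name, dept, eid, floor (18 duplicate(s) eliminated): {(10, Gus, k2, 35, 2), (10, Pat, k2, 35, 7), (10, Sam, k2, 35, 1), (30, Gus, rd, 35, 2), (30, Pat, rd, 35, 7), (30, Sam, rd, 35, 1), (35, Gus, fin, 35, 2), (35, Pat, fin, 35, 7), (35, Sam, fin, 35, 1)}
Selection dept != rd and mgr > 10: {(35, Gus, fin, 35, 2), (35, Pat, fin, 35, 7), (35, Sam, fin, 35, 1)}
Projecting to name, dept: {(Gus, fin), (Pat, fin), (Sam, fin)}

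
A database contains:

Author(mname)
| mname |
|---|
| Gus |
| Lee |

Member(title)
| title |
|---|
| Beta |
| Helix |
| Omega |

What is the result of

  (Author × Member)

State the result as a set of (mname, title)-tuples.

{(Gus, Beta), (Gus, Helix), (Gus, Omega), (Lee, Beta), (Lee, Helix), (Lee, Omega)}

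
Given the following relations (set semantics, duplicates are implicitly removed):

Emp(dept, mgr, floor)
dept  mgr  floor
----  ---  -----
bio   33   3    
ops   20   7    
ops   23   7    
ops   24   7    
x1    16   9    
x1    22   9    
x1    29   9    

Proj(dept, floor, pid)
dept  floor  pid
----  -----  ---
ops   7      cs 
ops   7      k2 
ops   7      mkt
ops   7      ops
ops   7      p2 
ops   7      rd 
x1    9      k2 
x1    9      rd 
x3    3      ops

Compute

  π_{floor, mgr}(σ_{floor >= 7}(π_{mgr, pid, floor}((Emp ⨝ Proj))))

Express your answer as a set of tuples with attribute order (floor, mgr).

Natural join on dept, floor: {(ops, 20, 7, cs), (ops, 20, 7, k2), (ops, 20, 7, mkt), (ops, 20, 7, ops), (ops, 20, 7, p2), (ops, 20, 7, rd), (ops, 23, 7, cs), (ops, 23, 7, k2), (ops, 23, 7, mkt), (ops, 23, 7, ops), (ops, 23, 7, p2), (ops, 23, 7, rd), (ops, 24, 7, cs), (ops, 24, 7, k2), (ops, 24, 7, mkt), (ops, 24, 7, ops), (ops, 24, 7, p2), (ops, 24, 7, rd), (x1, 16, 9, k2), (x1, 16, 9, rd), (x1, 22, 9, k2), (x1, 22, 9, rd), (x1, 29, 9, k2), (x1, 29, 9, rd)}
Keep only column(s) mgr, pid, floor: {(16, k2, 9), (16, rd, 9), (20, cs, 7), (20, k2, 7), (20, mkt, 7), (20, ops, 7), (20, p2, 7), (20, rd, 7), (22, k2, 9), (22, rd, 9), (23, cs, 7), (23, k2, 7), (23, mkt, 7), (23, ops, 7), (23, p2, 7), (23, rd, 7), (24, cs, 7), (24, k2, 7), (24, mkt, 7), (24, ops, 7), (24, p2, 7), (24, rd, 7), (29, k2, 9), (29, rd, 9)}
σ[floor >= 7]: keep tuples satisfying floor >= 7 → {(16, k2, 9), (16, rd, 9), (20, cs, 7), (20, k2, 7), (20, mkt, 7), (20, ops, 7), (20, p2, 7), (20, rd, 7), (22, k2, 9), (22, rd, 9), (23, cs, 7), (23, k2, 7), (23, mkt, 7), (23, ops, 7), (23, p2, 7), (23, rd, 7), (24, cs, 7), (24, k2, 7), (24, mkt, 7), (24, ops, 7), (24, p2, 7), (24, rd, 7), (29, k2, 9), (29, rd, 9)}
Keep only column(s) floor, mgr (18 duplicate(s) eliminated): {(7, 20), (7, 23), (7, 24), (9, 16), (9, 22), (9, 29)}

{(7, 20), (7, 23), (7, 24), (9, 16), (9, 22), (9, 29)}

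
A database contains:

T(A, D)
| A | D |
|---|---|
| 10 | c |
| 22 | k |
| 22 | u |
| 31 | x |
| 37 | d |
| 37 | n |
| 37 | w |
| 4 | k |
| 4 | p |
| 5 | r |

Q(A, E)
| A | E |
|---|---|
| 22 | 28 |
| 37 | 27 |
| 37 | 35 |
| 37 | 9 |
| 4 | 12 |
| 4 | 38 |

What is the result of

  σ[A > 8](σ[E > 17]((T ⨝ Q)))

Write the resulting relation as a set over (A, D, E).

{(22, k, 28), (22, u, 28), (37, d, 27), (37, d, 35), (37, n, 27), (37, n, 35), (37, w, 27), (37, w, 35)}

Joining T and Q on A yields {(22, k, 28), (22, u, 28), (37, d, 27), (37, d, 35), (37, d, 9), (37, n, 27), (37, n, 35), (37, n, 9), (37, w, 27), (37, w, 35), (37, w, 9), (4, k, 12), (4, k, 38), (4, p, 12), (4, p, 38)}.
σ[E > 17]: keep tuples satisfying E > 17 → {(22, k, 28), (22, u, 28), (37, d, 27), (37, d, 35), (37, n, 27), (37, n, 35), (37, w, 27), (37, w, 35), (4, k, 38), (4, p, 38)}
σ[A > 8]: keep tuples satisfying A > 8 → {(22, k, 28), (22, u, 28), (37, d, 27), (37, d, 35), (37, n, 27), (37, n, 35), (37, w, 27), (37, w, 35)}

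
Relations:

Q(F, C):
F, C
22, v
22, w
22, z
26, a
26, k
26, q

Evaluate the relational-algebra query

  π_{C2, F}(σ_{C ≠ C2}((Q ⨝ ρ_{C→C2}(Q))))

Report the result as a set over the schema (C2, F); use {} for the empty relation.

{(a, 26), (k, 26), (q, 26), (v, 22), (w, 22), (z, 22)}

ρ[C→C2]: schema becomes (F, C2); tuples unchanged.
Q ⋈ ρ_{C→C2}(Q) (natural join on F): {(22, v, v), (22, v, w), (22, v, z), (22, w, v), (22, w, w), (22, w, z), (22, z, v), (22, z, w), (22, z, z), (26, a, a), (26, a, k), (26, a, q), (26, k, a), (26, k, k), (26, k, q), (26, q, a), (26, q, k), (26, q, q)}
Filtering on C ≠ C2 leaves {(22, v, w), (22, v, z), (22, w, v), (22, w, z), (22, z, v), (22, z, w), (26, a, k), (26, a, q), (26, k, a), (26, k, q), (26, q, a), (26, q, k)}.
Projecting to C2, F (6 duplicate(s) eliminated): {(a, 26), (k, 26), (q, 26), (v, 22), (w, 22), (z, 22)}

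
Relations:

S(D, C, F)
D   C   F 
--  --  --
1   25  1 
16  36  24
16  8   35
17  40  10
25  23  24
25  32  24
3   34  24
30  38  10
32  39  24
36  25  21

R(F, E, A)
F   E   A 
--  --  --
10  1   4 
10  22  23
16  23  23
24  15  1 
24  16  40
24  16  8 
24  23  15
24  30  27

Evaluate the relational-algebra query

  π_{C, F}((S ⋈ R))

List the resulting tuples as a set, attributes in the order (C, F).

{(23, 24), (32, 24), (34, 24), (36, 24), (38, 10), (39, 24), (40, 10)}

Joining S and R on F yields {(16, 36, 24, 15, 1), (16, 36, 24, 16, 40), (16, 36, 24, 16, 8), (16, 36, 24, 23, 15), (16, 36, 24, 30, 27), (17, 40, 10, 1, 4), (17, 40, 10, 22, 23), (25, 23, 24, 15, 1), (25, 23, 24, 16, 40), (25, 23, 24, 16, 8), (25, 23, 24, 23, 15), (25, 23, 24, 30, 27), (25, 32, 24, 15, 1), (25, 32, 24, 16, 40), (25, 32, 24, 16, 8), (25, 32, 24, 23, 15), (25, 32, 24, 30, 27), (3, 34, 24, 15, 1), (3, 34, 24, 16, 40), (3, 34, 24, 16, 8), (3, 34, 24, 23, 15), (3, 34, 24, 30, 27), (30, 38, 10, 1, 4), (30, 38, 10, 22, 23), (32, 39, 24, 15, 1), (32, 39, 24, 16, 40), (32, 39, 24, 16, 8), (32, 39, 24, 23, 15), (32, 39, 24, 30, 27)}.
Projecting to C, F (22 duplicate(s) eliminated): {(23, 24), (32, 24), (34, 24), (36, 24), (38, 10), (39, 24), (40, 10)}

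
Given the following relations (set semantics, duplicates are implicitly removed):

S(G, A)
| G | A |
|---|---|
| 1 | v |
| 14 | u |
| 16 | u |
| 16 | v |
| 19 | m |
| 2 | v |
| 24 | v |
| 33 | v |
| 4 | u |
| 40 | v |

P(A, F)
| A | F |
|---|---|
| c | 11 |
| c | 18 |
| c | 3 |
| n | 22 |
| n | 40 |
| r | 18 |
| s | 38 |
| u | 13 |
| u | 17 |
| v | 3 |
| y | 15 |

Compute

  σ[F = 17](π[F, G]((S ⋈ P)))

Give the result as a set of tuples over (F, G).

{(17, 14), (17, 16), (17, 4)}

Joining S and P on A yields {(1, v, 3), (14, u, 13), (14, u, 17), (16, u, 13), (16, u, 17), (16, v, 3), (2, v, 3), (24, v, 3), (33, v, 3), (4, u, 13), (4, u, 17), (40, v, 3)}.
π[F, G]: project onto (F, G) → {(13, 14), (13, 16), (13, 4), (17, 14), (17, 16), (17, 4), (3, 1), (3, 16), (3, 2), (3, 24), (3, 33), (3, 40)}
Apply σ_{F = 17}; surviving tuples: {(17, 14), (17, 16), (17, 4)}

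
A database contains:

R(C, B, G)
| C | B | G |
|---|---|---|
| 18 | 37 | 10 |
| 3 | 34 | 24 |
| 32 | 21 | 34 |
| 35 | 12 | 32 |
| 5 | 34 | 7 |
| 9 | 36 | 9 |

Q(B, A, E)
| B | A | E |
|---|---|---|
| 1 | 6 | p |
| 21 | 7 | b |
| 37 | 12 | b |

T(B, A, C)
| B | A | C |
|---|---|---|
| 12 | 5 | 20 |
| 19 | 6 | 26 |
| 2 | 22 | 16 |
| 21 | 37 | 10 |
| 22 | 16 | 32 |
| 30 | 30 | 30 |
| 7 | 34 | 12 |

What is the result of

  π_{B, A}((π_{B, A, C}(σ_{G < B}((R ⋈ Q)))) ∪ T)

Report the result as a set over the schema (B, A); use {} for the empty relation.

R ⋈ Q (natural join on B): {(18, 37, 10, 12, b), (32, 21, 34, 7, b)}
Apply σ_{G < B}; surviving tuples: {(18, 37, 10, 12, b)}
π_{B, A, C} gives {(37, 12, 18)}.
Union: {(37, 12, 18)} with {(12, 5, 20), (19, 6, 26), (2, 22, 16), (21, 37, 10), (22, 16, 32), (30, 30, 30), (7, 34, 12)} → {(12, 5, 20), (19, 6, 26), (2, 22, 16), (21, 37, 10), (22, 16, 32), (30, 30, 30), (37, 12, 18), (7, 34, 12)}
π_{B, A} gives {(12, 5), (19, 6), (2, 22), (21, 37), (22, 16), (30, 30), (37, 12), (7, 34)}.

{(12, 5), (19, 6), (2, 22), (21, 37), (22, 16), (30, 30), (37, 12), (7, 34)}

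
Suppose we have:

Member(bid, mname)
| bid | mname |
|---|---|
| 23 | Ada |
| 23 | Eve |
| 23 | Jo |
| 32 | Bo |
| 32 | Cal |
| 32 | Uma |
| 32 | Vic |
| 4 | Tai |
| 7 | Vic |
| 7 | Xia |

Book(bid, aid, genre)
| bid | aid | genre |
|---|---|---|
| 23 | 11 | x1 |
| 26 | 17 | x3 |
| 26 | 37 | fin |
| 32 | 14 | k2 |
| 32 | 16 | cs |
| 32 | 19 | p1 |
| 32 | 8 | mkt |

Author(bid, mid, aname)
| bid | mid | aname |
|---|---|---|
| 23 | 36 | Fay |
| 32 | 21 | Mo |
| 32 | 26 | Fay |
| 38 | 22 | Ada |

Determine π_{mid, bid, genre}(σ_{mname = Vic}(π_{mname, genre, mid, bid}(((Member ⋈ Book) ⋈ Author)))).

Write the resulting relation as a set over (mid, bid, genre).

Member ⋈ Book (natural join on bid): {(23, Ada, 11, x1), (23, Eve, 11, x1), (23, Jo, 11, x1), (32, Bo, 14, k2), (32, Bo, 16, cs), (32, Bo, 19, p1), (32, Bo, 8, mkt), (32, Cal, 14, k2), (32, Cal, 16, cs), (32, Cal, 19, p1), (32, Cal, 8, mkt), (32, Uma, 14, k2), (32, Uma, 16, cs), (32, Uma, 19, p1), (32, Uma, 8, mkt), (32, Vic, 14, k2), (32, Vic, 16, cs), (32, Vic, 19, p1), (32, Vic, 8, mkt)}
(Member ⋈ Book) ⋈ Author (natural join on bid): {(23, Ada, 11, x1, 36, Fay), (23, Eve, 11, x1, 36, Fay), (23, Jo, 11, x1, 36, Fay), (32, Bo, 14, k2, 21, Mo), (32, Bo, 14, k2, 26, Fay), (32, Bo, 16, cs, 21, Mo), (32, Bo, 16, cs, 26, Fay), (32, Bo, 19, p1, 21, Mo), (32, Bo, 19, p1, 26, Fay), (32, Bo, 8, mkt, 21, Mo), (32, Bo, 8, mkt, 26, Fay), (32, Cal, 14, k2, 21, Mo), (32, Cal, 14, k2, 26, Fay), (32, Cal, 16, cs, 21, Mo), (32, Cal, 16, cs, 26, Fay), (32, Cal, 19, p1, 21, Mo), (32, Cal, 19, p1, 26, Fay), (32, Cal, 8, mkt, 21, Mo), (32, Cal, 8, mkt, 26, Fay), (32, Uma, 14, k2, 21, Mo), (32, Uma, 14, k2, 26, Fay), (32, Uma, 16, cs, 21, Mo), (32, Uma, 16, cs, 26, Fay), (32, Uma, 19, p1, 21, Mo), (32, Uma, 19, p1, 26, Fay), (32, Uma, 8, mkt, 21, Mo), (32, Uma, 8, mkt, 26, Fay), (32, Vic, 14, k2, 21, Mo), (32, Vic, 14, k2, 26, Fay), (32, Vic, 16, cs, 21, Mo), (32, Vic, 16, cs, 26, Fay), (32, Vic, 19, p1, 21, Mo), (32, Vic, 19, p1, 26, Fay), (32, Vic, 8, mkt, 21, Mo), (32, Vic, 8, mkt, 26, Fay)}
Keep only column(s) mname, genre, mid, bid: {(Ada, x1, 36, 23), (Bo, cs, 21, 32), (Bo, cs, 26, 32), (Bo, k2, 21, 32), (Bo, k2, 26, 32), (Bo, mkt, 21, 32), (Bo, mkt, 26, 32), (Bo, p1, 21, 32), (Bo, p1, 26, 32), (Cal, cs, 21, 32), (Cal, cs, 26, 32), (Cal, k2, 21, 32), (Cal, k2, 26, 32), (Cal, mkt, 21, 32), (Cal, mkt, 26, 32), (Cal, p1, 21, 32), (Cal, p1, 26, 32), (Eve, x1, 36, 23), (Jo, x1, 36, 23), (Uma, cs, 21, 32), (Uma, cs, 26, 32), (Uma, k2, 21, 32), (Uma, k2, 26, 32), (Uma, mkt, 21, 32), (Uma, mkt, 26, 32), (Uma, p1, 21, 32), (Uma, p1, 26, 32), (Vic, cs, 21, 32), (Vic, cs, 26, 32), (Vic, k2, 21, 32), (Vic, k2, 26, 32), (Vic, mkt, 21, 32), (Vic, mkt, 26, 32), (Vic, p1, 21, 32), (Vic, p1, 26, 32)}
Filtering on mname = Vic leaves {(Vic, cs, 21, 32), (Vic, cs, 26, 32), (Vic, k2, 21, 32), (Vic, k2, 26, 32), (Vic, mkt, 21, 32), (Vic, mkt, 26, 32), (Vic, p1, 21, 32), (Vic, p1, 26, 32)}.
Keep only column(s) mid, bid, genre: {(21, 32, cs), (21, 32, k2), (21, 32, mkt), (21, 32, p1), (26, 32, cs), (26, 32, k2), (26, 32, mkt), (26, 32, p1)}

{(21, 32, cs), (21, 32, k2), (21, 32, mkt), (21, 32, p1), (26, 32, cs), (26, 32, k2), (26, 32, mkt), (26, 32, p1)}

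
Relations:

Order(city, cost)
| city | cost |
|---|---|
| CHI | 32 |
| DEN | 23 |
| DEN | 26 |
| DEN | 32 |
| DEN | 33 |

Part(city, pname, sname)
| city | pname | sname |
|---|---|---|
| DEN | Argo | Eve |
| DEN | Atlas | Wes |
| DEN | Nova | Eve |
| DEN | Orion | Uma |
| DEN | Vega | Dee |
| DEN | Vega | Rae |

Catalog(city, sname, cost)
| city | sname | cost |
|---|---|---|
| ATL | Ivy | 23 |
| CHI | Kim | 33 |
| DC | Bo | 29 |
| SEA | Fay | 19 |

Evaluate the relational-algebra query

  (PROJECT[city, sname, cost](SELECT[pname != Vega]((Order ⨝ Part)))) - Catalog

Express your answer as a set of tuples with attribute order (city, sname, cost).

{(DEN, Eve, 23), (DEN, Eve, 26), (DEN, Eve, 32), (DEN, Eve, 33), (DEN, Uma, 23), (DEN, Uma, 26), (DEN, Uma, 32), (DEN, Uma, 33), (DEN, Wes, 23), (DEN, Wes, 26), (DEN, Wes, 32), (DEN, Wes, 33)}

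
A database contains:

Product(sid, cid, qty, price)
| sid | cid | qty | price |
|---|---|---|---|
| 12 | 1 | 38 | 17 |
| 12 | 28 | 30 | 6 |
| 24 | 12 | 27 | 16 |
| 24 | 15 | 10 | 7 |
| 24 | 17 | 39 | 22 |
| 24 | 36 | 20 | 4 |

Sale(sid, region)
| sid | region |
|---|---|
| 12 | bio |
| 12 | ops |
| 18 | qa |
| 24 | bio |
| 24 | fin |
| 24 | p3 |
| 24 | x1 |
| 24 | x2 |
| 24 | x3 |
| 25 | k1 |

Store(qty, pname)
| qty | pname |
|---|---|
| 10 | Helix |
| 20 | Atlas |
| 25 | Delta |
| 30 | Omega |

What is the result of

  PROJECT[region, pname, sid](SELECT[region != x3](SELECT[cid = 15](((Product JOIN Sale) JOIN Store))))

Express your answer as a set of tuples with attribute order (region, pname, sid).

{(bio, Helix, 24), (fin, Helix, 24), (p3, Helix, 24), (x1, Helix, 24), (x2, Helix, 24)}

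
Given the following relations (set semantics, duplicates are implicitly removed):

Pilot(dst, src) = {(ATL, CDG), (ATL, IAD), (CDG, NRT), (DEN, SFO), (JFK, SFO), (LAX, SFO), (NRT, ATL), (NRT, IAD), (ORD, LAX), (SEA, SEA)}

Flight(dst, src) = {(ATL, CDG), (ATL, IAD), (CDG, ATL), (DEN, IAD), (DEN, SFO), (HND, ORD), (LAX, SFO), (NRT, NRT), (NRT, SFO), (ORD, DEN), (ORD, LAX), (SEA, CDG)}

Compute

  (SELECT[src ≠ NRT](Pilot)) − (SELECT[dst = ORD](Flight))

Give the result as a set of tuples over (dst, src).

Apply σ_{src ≠ NRT}; surviving tuples: {(ATL, CDG), (ATL, IAD), (DEN, SFO), (JFK, SFO), (LAX, SFO), (NRT, ATL), (NRT, IAD), (ORD, LAX), (SEA, SEA)}
Apply σ_{dst = ORD}; surviving tuples: {(ORD, DEN), (ORD, LAX)}
Set difference of the two operands is {(ATL, CDG), (ATL, IAD), (DEN, SFO), (JFK, SFO), (LAX, SFO), (NRT, ATL), (NRT, IAD), (SEA, SEA)}.

{(ATL, CDG), (ATL, IAD), (DEN, SFO), (JFK, SFO), (LAX, SFO), (NRT, ATL), (NRT, IAD), (SEA, SEA)}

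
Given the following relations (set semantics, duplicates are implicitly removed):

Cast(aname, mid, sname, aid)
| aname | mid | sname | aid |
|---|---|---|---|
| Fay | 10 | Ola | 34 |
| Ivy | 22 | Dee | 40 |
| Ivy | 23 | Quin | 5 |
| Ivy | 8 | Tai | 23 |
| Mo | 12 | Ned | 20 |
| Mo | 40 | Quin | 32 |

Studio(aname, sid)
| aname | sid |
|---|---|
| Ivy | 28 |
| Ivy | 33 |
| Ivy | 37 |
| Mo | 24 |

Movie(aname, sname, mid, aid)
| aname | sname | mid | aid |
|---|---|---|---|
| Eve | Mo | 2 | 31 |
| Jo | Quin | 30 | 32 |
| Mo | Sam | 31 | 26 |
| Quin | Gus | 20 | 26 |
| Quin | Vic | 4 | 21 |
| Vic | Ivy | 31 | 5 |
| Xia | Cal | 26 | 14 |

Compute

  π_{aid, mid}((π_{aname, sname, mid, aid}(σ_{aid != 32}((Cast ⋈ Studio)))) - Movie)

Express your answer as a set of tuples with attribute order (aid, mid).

{(20, 12), (23, 8), (40, 22), (5, 23)}

Natural join on aname: {(Ivy, 22, Dee, 40, 28), (Ivy, 22, Dee, 40, 33), (Ivy, 22, Dee, 40, 37), (Ivy, 23, Quin, 5, 28), (Ivy, 23, Quin, 5, 33), (Ivy, 23, Quin, 5, 37), (Ivy, 8, Tai, 23, 28), (Ivy, 8, Tai, 23, 33), (Ivy, 8, Tai, 23, 37), (Mo, 12, Ned, 20, 24), (Mo, 40, Quin, 32, 24)}
Apply σ_{aid != 32}; surviving tuples: {(Ivy, 22, Dee, 40, 28), (Ivy, 22, Dee, 40, 33), (Ivy, 22, Dee, 40, 37), (Ivy, 23, Quin, 5, 28), (Ivy, 23, Quin, 5, 33), (Ivy, 23, Quin, 5, 37), (Ivy, 8, Tai, 23, 28), (Ivy, 8, Tai, 23, 33), (Ivy, 8, Tai, 23, 37), (Mo, 12, Ned, 20, 24)}
π[aname, sname, mid, aid]: project onto (aname, sname, mid, aid) (6 duplicate(s) eliminated) → {(Ivy, Dee, 22, 40), (Ivy, Quin, 23, 5), (Ivy, Tai, 8, 23), (Mo, Ned, 12, 20)}
Taking the difference: {(Ivy, Dee, 22, 40), (Ivy, Quin, 23, 5), (Ivy, Tai, 8, 23), (Mo, Ned, 12, 20)}
π[aid, mid]: project onto (aid, mid) → {(20, 12), (23, 8), (40, 22), (5, 23)}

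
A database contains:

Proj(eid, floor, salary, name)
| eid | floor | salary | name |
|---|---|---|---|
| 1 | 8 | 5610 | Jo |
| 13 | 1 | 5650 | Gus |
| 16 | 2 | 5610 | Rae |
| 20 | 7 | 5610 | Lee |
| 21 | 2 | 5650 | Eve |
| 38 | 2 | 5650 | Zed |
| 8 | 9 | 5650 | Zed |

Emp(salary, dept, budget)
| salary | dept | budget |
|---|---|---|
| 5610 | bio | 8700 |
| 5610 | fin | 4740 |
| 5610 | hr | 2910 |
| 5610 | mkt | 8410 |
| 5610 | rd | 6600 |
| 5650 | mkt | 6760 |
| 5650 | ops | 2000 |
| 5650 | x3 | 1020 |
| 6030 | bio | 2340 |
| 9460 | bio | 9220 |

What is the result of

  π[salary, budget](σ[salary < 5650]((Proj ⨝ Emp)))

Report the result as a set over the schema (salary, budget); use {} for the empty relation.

{(5610, 2910), (5610, 4740), (5610, 6600), (5610, 8410), (5610, 8700)}

Proj ⋈ Emp (natural join on salary): {(1, 8, 5610, Jo, bio, 8700), (1, 8, 5610, Jo, fin, 4740), (1, 8, 5610, Jo, hr, 2910), (1, 8, 5610, Jo, mkt, 8410), (1, 8, 5610, Jo, rd, 6600), (13, 1, 5650, Gus, mkt, 6760), (13, 1, 5650, Gus, ops, 2000), (13, 1, 5650, Gus, x3, 1020), (16, 2, 5610, Rae, bio, 8700), (16, 2, 5610, Rae, fin, 4740), (16, 2, 5610, Rae, hr, 2910), (16, 2, 5610, Rae, mkt, 8410), (16, 2, 5610, Rae, rd, 6600), (20, 7, 5610, Lee, bio, 8700), (20, 7, 5610, Lee, fin, 4740), (20, 7, 5610, Lee, hr, 2910), (20, 7, 5610, Lee, mkt, 8410), (20, 7, 5610, Lee, rd, 6600), (21, 2, 5650, Eve, mkt, 6760), (21, 2, 5650, Eve, ops, 2000), (21, 2, 5650, Eve, x3, 1020), (38, 2, 5650, Zed, mkt, 6760), (38, 2, 5650, Zed, ops, 2000), (38, 2, 5650, Zed, x3, 1020), (8, 9, 5650, Zed, mkt, 6760), (8, 9, 5650, Zed, ops, 2000), (8, 9, 5650, Zed, x3, 1020)}
σ[salary < 5650]: keep tuples satisfying salary < 5650 → {(1, 8, 5610, Jo, bio, 8700), (1, 8, 5610, Jo, fin, 4740), (1, 8, 5610, Jo, hr, 2910), (1, 8, 5610, Jo, mkt, 8410), (1, 8, 5610, Jo, rd, 6600), (16, 2, 5610, Rae, bio, 8700), (16, 2, 5610, Rae, fin, 4740), (16, 2, 5610, Rae, hr, 2910), (16, 2, 5610, Rae, mkt, 8410), (16, 2, 5610, Rae, rd, 6600), (20, 7, 5610, Lee, bio, 8700), (20, 7, 5610, Lee, fin, 4740), (20, 7, 5610, Lee, hr, 2910), (20, 7, 5610, Lee, mkt, 8410), (20, 7, 5610, Lee, rd, 6600)}
Projecting to salary, budget (10 duplicate(s) eliminated): {(5610, 2910), (5610, 4740), (5610, 6600), (5610, 8410), (5610, 8700)}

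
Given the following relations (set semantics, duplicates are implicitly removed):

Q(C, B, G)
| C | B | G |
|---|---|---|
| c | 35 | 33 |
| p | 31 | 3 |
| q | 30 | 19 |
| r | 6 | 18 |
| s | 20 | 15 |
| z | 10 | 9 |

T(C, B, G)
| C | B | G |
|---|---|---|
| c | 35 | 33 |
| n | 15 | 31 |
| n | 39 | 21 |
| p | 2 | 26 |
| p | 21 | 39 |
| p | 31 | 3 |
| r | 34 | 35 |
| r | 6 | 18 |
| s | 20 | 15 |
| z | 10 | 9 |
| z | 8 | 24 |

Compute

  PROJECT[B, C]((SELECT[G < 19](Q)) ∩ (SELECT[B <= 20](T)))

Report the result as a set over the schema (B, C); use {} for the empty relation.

Filtering on G < 19 leaves {(p, 31, 3), (r, 6, 18), (s, 20, 15), (z, 10, 9)}.
Filtering on B <= 20 leaves {(n, 15, 31), (p, 2, 26), (r, 6, 18), (s, 20, 15), (z, 10, 9), (z, 8, 24)}.
Intersection: {(p, 31, 3), (r, 6, 18), (s, 20, 15), (z, 10, 9)} with {(n, 15, 31), (p, 2, 26), (r, 6, 18), (s, 20, 15), (z, 10, 9), (z, 8, 24)} → {(r, 6, 18), (s, 20, 15), (z, 10, 9)}
π[B, C]: project onto (B, C) → {(10, z), (20, s), (6, r)}

{(10, z), (20, s), (6, r)}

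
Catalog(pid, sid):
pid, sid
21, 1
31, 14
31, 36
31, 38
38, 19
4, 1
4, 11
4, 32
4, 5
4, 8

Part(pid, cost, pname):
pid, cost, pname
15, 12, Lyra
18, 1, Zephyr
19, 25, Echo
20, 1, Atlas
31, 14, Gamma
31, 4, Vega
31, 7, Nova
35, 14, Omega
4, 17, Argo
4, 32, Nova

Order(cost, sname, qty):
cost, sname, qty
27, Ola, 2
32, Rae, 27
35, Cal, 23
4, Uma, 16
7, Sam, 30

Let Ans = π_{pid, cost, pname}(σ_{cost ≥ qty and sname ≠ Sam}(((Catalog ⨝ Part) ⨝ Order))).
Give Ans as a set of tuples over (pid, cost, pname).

Catalog ⋈ Part (natural join on pid): {(31, 14, 14, Gamma), (31, 14, 4, Vega), (31, 14, 7, Nova), (31, 36, 14, Gamma), (31, 36, 4, Vega), (31, 36, 7, Nova), (31, 38, 14, Gamma), (31, 38, 4, Vega), (31, 38, 7, Nova), (4, 1, 17, Argo), (4, 1, 32, Nova), (4, 11, 17, Argo), (4, 11, 32, Nova), (4, 32, 17, Argo), (4, 32, 32, Nova), (4, 5, 17, Argo), (4, 5, 32, Nova), (4, 8, 17, Argo), (4, 8, 32, Nova)}
(Catalog ⨝ Part) ⋈ Order (natural join on cost): {(31, 14, 4, Vega, Uma, 16), (31, 14, 7, Nova, Sam, 30), (31, 36, 4, Vega, Uma, 16), (31, 36, 7, Nova, Sam, 30), (31, 38, 4, Vega, Uma, 16), (31, 38, 7, Nova, Sam, 30), (4, 1, 32, Nova, Rae, 27), (4, 11, 32, Nova, Rae, 27), (4, 32, 32, Nova, Rae, 27), (4, 5, 32, Nova, Rae, 27), (4, 8, 32, Nova, Rae, 27)}
Filtering on cost ≥ qty and sname ≠ Sam leaves {(4, 1, 32, Nova, Rae, 27), (4, 11, 32, Nova, Rae, 27), (4, 32, 32, Nova, Rae, 27), (4, 5, 32, Nova, Rae, 27), (4, 8, 32, Nova, Rae, 27)}.
Projecting to pid, cost, pname (4 duplicate(s) eliminated): {(4, 32, Nova)}

{(4, 32, Nova)}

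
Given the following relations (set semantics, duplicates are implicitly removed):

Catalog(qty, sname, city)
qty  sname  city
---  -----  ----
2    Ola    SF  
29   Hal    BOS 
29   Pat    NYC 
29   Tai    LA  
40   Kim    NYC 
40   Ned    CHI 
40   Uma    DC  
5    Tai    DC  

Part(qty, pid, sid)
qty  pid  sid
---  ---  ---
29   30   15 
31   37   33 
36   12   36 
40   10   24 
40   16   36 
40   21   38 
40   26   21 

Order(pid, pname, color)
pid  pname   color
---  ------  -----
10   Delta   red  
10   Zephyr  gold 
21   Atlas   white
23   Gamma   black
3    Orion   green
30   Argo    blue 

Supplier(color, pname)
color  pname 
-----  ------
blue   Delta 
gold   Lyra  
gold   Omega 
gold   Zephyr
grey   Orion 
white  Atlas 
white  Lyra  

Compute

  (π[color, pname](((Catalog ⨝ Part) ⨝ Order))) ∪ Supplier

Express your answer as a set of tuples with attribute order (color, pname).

Natural join on qty: {(29, Hal, BOS, 30, 15), (29, Pat, NYC, 30, 15), (29, Tai, LA, 30, 15), (40, Kim, NYC, 10, 24), (40, Kim, NYC, 16, 36), (40, Kim, NYC, 21, 38), (40, Kim, NYC, 26, 21), (40, Ned, CHI, 10, 24), (40, Ned, CHI, 16, 36), (40, Ned, CHI, 21, 38), (40, Ned, CHI, 26, 21), (40, Uma, DC, 10, 24), (40, Uma, DC, 16, 36), (40, Uma, DC, 21, 38), (40, Uma, DC, 26, 21)}
Natural join on pid: {(29, Hal, BOS, 30, 15, Argo, blue), (29, Pat, NYC, 30, 15, Argo, blue), (29, Tai, LA, 30, 15, Argo, blue), (40, Kim, NYC, 10, 24, Delta, red), (40, Kim, NYC, 10, 24, Zephyr, gold), (40, Kim, NYC, 21, 38, Atlas, white), (40, Ned, CHI, 10, 24, Delta, red), (40, Ned, CHI, 10, 24, Zephyr, gold), (40, Ned, CHI, 21, 38, Atlas, white), (40, Uma, DC, 10, 24, Delta, red), (40, Uma, DC, 10, 24, Zephyr, gold), (40, Uma, DC, 21, 38, Atlas, white)}
Keep only column(s) color, pname (8 duplicate(s) eliminated): {(blue, Argo), (gold, Zephyr), (red, Delta), (white, Atlas)}
Union: {(blue, Argo), (gold, Zephyr), (red, Delta), (white, Atlas)} with {(blue, Delta), (gold, Lyra), (gold, Omega), (gold, Zephyr), (grey, Orion), (white, Atlas), (white, Lyra)} → {(blue, Argo), (blue, Delta), (gold, Lyra), (gold, Omega), (gold, Zephyr), (grey, Orion), (red, Delta), (white, Atlas), (white, Lyra)}

{(blue, Argo), (blue, Delta), (gold, Lyra), (gold, Omega), (gold, Zephyr), (grey, Orion), (red, Delta), (white, Atlas), (white, Lyra)}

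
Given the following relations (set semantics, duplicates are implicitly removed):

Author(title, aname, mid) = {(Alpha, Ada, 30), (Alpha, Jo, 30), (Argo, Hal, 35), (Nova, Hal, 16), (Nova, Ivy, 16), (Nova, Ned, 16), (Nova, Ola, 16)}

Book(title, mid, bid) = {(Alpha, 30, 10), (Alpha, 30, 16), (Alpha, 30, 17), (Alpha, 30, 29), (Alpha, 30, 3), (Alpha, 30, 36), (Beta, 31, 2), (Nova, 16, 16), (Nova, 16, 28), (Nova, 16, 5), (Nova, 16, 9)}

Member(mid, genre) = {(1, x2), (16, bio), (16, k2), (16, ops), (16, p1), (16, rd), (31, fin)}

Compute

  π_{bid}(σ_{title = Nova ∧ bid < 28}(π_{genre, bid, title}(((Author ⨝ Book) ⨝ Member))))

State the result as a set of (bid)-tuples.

Joining Author and Book on title, mid yields {(Alpha, Ada, 30, 10), (Alpha, Ada, 30, 16), (Alpha, Ada, 30, 17), (Alpha, Ada, 30, 29), (Alpha, Ada, 30, 3), (Alpha, Ada, 30, 36), (Alpha, Jo, 30, 10), (Alpha, Jo, 30, 16), (Alpha, Jo, 30, 17), (Alpha, Jo, 30, 29), (Alpha, Jo, 30, 3), (Alpha, Jo, 30, 36), (Nova, Hal, 16, 16), (Nova, Hal, 16, 28), (Nova, Hal, 16, 5), (Nova, Hal, 16, 9), (Nova, Ivy, 16, 16), (Nova, Ivy, 16, 28), (Nova, Ivy, 16, 5), (Nova, Ivy, 16, 9), (Nova, Ned, 16, 16), (Nova, Ned, 16, 28), (Nova, Ned, 16, 5), (Nova, Ned, 16, 9), (Nova, Ola, 16, 16), (Nova, Ola, 16, 28), (Nova, Ola, 16, 5), (Nova, Ola, 16, 9)}.
Joining (Author ⨝ Book) and Member on mid yields {(Nova, Hal, 16, 16, bio), (Nova, Hal, 16, 16, k2), (Nova, Hal, 16, 16, ops), (Nova, Hal, 16, 16, p1), (Nova, Hal, 16, 16, rd), (Nova, Hal, 16, 28, bio), (Nova, Hal, 16, 28, k2), (Nova, Hal, 16, 28, ops), (Nova, Hal, 16, 28, p1), (Nova, Hal, 16, 28, rd), (Nova, Hal, 16, 5, bio), (Nova, Hal, 16, 5, k2), (Nova, Hal, 16, 5, ops), (Nova, Hal, 16, 5, p1), (Nova, Hal, 16, 5, rd), (Nova, Hal, 16, 9, bio), (Nova, Hal, 16, 9, k2), (Nova, Hal, 16, 9, ops), (Nova, Hal, 16, 9, p1), (Nova, Hal, 16, 9, rd), (Nova, Ivy, 16, 16, bio), (Nova, Ivy, 16, 16, k2), (Nova, Ivy, 16, 16, ops), (Nova, Ivy, 16, 16, p1), (Nova, Ivy, 16, 16, rd), (Nova, Ivy, 16, 28, bio), (Nova, Ivy, 16, 28, k2), (Nova, Ivy, 16, 28, ops), (Nova, Ivy, 16, 28, p1), (Nova, Ivy, 16, 28, rd), (Nova, Ivy, 16, 5, bio), (Nova, Ivy, 16, 5, k2), (Nova, Ivy, 16, 5, ops), (Nova, Ivy, 16, 5, p1), (Nova, Ivy, 16, 5, rd), (Nova, Ivy, 16, 9, bio), (Nova, Ivy, 16, 9, k2), (Nova, Ivy, 16, 9, ops), (Nova, Ivy, 16, 9, p1), (Nova, Ivy, 16, 9, rd), (Nova, Ned, 16, 16, bio), (Nova, Ned, 16, 16, k2), (Nova, Ned, 16, 16, ops), (Nova, Ned, 16, 16, p1), (Nova, Ned, 16, 16, rd), (Nova, Ned, 16, 28, bio), (Nova, Ned, 16, 28, k2), (Nova, Ned, 16, 28, ops), (Nova, Ned, 16, 28, p1), (Nova, Ned, 16, 28, rd), (Nova, Ned, 16, 5, bio), (Nova, Ned, 16, 5, k2), (Nova, Ned, 16, 5, ops), (Nova, Ned, 16, 5, p1), (Nova, Ned, 16, 5, rd), (Nova, Ned, 16, 9, bio), (Nova, Ned, 16, 9, k2), (Nova, Ned, 16, 9, ops), (Nova, Ned, 16, 9, p1), (Nova, Ned, 16, 9, rd), (Nova, Ola, 16, 16, bio), (Nova, Ola, 16, 16, k2), (Nova, Ola, 16, 16, ops), (Nova, Ola, 16, 16, p1), (Nova, Ola, 16, 16, rd), (Nova, Ola, 16, 28, bio), (Nova, Ola, 16, 28, k2), (Nova, Ola, 16, 28, ops), (Nova, Ola, 16, 28, p1), (Nova, Ola, 16, 28, rd), (Nova, Ola, 16, 5, bio), (Nova, Ola, 16, 5, k2), (Nova, Ola, 16, 5, ops), (Nova, Ola, 16, 5, p1), (Nova, Ola, 16, 5, rd), (Nova, Ola, 16, 9, bio), (Nova, Ola, 16, 9, k2), (Nova, Ola, 16, 9, ops), (Nova, Ola, 16, 9, p1), (Nova, Ola, 16, 9, rd)}.
Projecting to genre, bid, title (60 duplicate(s) eliminated): {(bio, 16, Nova), (bio, 28, Nova), (bio, 5, Nova), (bio, 9, Nova), (k2, 16, Nova), (k2, 28, Nova), (k2, 5, Nova), (k2, 9, Nova), (ops, 16, Nova), (ops, 28, Nova), (ops, 5, Nova), (ops, 9, Nova), (p1, 16, Nova), (p1, 28, Nova), (p1, 5, Nova), (p1, 9, Nova), (rd, 16, Nova), (rd, 28, Nova), (rd, 5, Nova), (rd, 9, Nova)}
Apply σ_{title = Nova ∧ bid < 28}; surviving tuples: {(bio, 16, Nova), (bio, 5, Nova), (bio, 9, Nova), (k2, 16, Nova), (k2, 5, Nova), (k2, 9, Nova), (ops, 16, Nova), (ops, 5, Nova), (ops, 9, Nova), (p1, 16, Nova), (p1, 5, Nova), (p1, 9, Nova), (rd, 16, Nova), (rd, 5, Nova), (rd, 9, Nova)}
Projecting to bid (12 duplicate(s) eliminated): {16, 5, 9}

{16, 5, 9}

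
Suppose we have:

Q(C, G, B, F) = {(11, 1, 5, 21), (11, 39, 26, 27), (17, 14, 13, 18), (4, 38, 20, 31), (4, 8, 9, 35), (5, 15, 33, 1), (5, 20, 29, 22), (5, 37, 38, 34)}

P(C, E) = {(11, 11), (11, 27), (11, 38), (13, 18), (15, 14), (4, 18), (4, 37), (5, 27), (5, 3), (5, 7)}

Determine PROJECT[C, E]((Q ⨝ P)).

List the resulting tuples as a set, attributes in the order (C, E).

{(11, 11), (11, 27), (11, 38), (4, 18), (4, 37), (5, 27), (5, 3), (5, 7)}

Joining Q and P on C yields {(11, 1, 5, 21, 11), (11, 1, 5, 21, 27), (11, 1, 5, 21, 38), (11, 39, 26, 27, 11), (11, 39, 26, 27, 27), (11, 39, 26, 27, 38), (4, 38, 20, 31, 18), (4, 38, 20, 31, 37), (4, 8, 9, 35, 18), (4, 8, 9, 35, 37), (5, 15, 33, 1, 27), (5, 15, 33, 1, 3), (5, 15, 33, 1, 7), (5, 20, 29, 22, 27), (5, 20, 29, 22, 3), (5, 20, 29, 22, 7), (5, 37, 38, 34, 27), (5, 37, 38, 34, 3), (5, 37, 38, 34, 7)}.
Projecting to C, E (11 duplicate(s) eliminated): {(11, 11), (11, 27), (11, 38), (4, 18), (4, 37), (5, 27), (5, 3), (5, 7)}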